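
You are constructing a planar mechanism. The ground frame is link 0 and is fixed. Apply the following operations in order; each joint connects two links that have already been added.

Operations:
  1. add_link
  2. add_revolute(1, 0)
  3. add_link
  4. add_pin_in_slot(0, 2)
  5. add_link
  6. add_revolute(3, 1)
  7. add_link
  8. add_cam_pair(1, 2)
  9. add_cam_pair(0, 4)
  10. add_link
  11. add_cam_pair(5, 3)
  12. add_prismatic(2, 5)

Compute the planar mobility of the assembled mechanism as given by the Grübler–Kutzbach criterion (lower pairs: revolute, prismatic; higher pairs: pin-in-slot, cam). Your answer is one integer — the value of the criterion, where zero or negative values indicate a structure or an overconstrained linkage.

[1;0;0] (link 0 is ground)
L+ [2;0;0]
R(1,0)∈J1 [2;1;0]
L+ [3;1;0]
PS(0,2)∈J2 [3;1;1]
L+ [4;1;1]
R(3,1)∈J1 [4;2;1]
L+ [5;2;1]
C(1,2)∈J2 [5;2;2]
C(0,4)∈J2 [5;2;3]
L+ [6;2;3]
C(5,3)∈J2 [6;2;4]
P(2,5)∈J1 [6;3;4]
mobility = 15 − 6 − 4 = 5

M = 5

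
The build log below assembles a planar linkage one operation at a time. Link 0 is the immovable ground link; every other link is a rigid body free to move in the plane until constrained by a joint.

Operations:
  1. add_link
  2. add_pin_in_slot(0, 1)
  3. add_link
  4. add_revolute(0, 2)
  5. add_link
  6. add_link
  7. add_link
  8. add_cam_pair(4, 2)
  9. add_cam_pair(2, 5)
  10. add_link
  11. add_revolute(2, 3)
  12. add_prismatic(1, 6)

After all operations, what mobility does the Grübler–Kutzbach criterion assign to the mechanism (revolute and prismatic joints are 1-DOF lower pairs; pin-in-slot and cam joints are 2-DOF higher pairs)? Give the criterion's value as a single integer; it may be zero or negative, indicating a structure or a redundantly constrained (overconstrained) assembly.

ground; <1,0,0>
#1 <2,0,0>
PS:0↔1 J2 <2,0,1>
#2 <3,0,1>
R:0↔2 J1 <3,1,1>
#3 <4,1,1>
#4 <5,1,1>
#5 <6,1,1>
C:4↔2 J2 <6,1,2>
C:2↔5 J2 <6,1,3>
#6 <7,1,3>
R:2↔3 J1 <7,2,3>
P:1↔6 J1 <7,3,3>
3×6 − 2×3 − 1×3 = 9

M = 9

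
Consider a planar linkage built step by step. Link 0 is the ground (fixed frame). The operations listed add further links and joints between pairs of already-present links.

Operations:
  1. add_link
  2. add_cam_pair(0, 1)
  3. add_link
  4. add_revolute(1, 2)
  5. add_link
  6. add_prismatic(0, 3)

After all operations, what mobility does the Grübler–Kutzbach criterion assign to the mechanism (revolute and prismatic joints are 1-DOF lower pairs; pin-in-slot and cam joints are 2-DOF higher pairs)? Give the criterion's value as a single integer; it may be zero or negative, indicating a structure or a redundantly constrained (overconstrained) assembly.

M = 4

(L,J1,J2)=(1,0,0); link0 fixed
link1: (2,0,0)
C 0-1 [J2]: (2,0,1)
link2: (3,0,1)
R 1-2 [J1]: (3,1,1)
link3: (4,1,1)
P 0-3 [J1]: (4,2,1)
Grübler: 3·3 − 2·2 − 1 = 4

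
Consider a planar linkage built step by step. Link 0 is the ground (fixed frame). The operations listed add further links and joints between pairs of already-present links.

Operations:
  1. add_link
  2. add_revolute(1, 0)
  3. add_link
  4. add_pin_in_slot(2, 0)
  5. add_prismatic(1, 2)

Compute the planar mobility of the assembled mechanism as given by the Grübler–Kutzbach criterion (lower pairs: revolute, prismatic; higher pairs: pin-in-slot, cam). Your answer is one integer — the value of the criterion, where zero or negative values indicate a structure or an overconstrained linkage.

(L,J1,J2)=(1,0,0); link0 fixed
link1: (2,0,0)
R 1-0 [J1]: (2,1,0)
link2: (3,1,0)
PS 2-0 [J2]: (3,1,1)
P 1-2 [J1]: (3,2,1)
Grübler: 3·2 − 2·2 − 1 = 1

M = 1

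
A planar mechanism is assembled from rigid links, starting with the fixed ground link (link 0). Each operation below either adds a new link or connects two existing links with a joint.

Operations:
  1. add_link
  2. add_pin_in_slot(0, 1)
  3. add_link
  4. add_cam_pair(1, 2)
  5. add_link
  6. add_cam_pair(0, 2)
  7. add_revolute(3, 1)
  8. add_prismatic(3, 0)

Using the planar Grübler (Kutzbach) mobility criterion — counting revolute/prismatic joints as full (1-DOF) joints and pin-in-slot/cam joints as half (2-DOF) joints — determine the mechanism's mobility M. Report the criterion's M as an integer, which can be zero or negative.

[1;0;0] (link 0 is ground)
L+ [2;0;0]
PS(0,1)∈J2 [2;0;1]
L+ [3;0;1]
C(1,2)∈J2 [3;0;2]
L+ [4;0;2]
C(0,2)∈J2 [4;0;3]
R(3,1)∈J1 [4;1;3]
P(3,0)∈J1 [4;2;3]
mobility = 9 − 4 − 3 = 2

M = 2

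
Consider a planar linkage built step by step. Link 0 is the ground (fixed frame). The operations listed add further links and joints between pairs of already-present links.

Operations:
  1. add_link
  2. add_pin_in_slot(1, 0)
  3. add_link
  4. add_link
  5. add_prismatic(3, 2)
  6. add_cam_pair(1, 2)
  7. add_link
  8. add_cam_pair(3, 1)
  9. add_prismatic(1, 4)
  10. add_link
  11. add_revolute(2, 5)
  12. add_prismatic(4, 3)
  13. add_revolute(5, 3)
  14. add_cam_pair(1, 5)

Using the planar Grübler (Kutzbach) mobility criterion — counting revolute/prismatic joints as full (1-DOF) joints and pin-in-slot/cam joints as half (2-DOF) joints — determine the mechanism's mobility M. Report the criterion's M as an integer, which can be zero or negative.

link 0 = ground. State L|J1|J2 = 1|0|0
+link1  2|0|0
PS(1,0) f=2→J2  2|0|1
+link2  3|0|1
+link3  4|0|1
P(3,2) f=1→J1  4|1|1
C(1,2) f=2→J2  4|1|2
+link4  5|1|2
C(3,1) f=2→J2  5|1|3
P(1,4) f=1→J1  5|2|3
+link5  6|2|3
R(2,5) f=1→J1  6|3|3
P(4,3) f=1→J1  6|4|3
R(5,3) f=1→J1  6|5|3
C(1,5) f=2→J2  6|5|4
M = 3(6−1)−2·5−4 = 15−10−4 = 1

M = 1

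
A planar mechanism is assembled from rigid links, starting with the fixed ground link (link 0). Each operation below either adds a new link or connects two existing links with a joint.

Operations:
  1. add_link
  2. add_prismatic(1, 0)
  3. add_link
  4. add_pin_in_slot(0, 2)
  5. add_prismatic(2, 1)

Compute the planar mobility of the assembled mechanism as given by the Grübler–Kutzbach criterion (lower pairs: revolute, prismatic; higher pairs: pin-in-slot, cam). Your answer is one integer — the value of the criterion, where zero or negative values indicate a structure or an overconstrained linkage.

link 0 = ground. State L|J1|J2 = 1|0|0
+link1  2|0|0
P(1,0) f=1→J1  2|1|0
+link2  3|1|0
PS(0,2) f=2→J2  3|1|1
P(2,1) f=1→J1  3|2|1
M = 3(3−1)−2·2−1 = 6−4−1 = 1

M = 1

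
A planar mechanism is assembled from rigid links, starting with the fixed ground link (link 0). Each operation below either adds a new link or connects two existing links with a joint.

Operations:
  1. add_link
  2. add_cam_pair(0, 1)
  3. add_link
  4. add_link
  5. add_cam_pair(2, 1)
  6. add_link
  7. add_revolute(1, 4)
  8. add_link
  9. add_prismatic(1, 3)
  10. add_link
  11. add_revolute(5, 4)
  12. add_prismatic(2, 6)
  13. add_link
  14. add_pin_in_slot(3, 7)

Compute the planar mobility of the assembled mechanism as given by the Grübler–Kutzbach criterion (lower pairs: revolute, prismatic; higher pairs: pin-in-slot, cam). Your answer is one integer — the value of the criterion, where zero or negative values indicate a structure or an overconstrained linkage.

(L,J1,J2)=(1,0,0); link0 fixed
link1: (2,0,0)
C 0-1 [J2]: (2,0,1)
link2: (3,0,1)
link3: (4,0,1)
C 2-1 [J2]: (4,0,2)
link4: (5,0,2)
R 1-4 [J1]: (5,1,2)
link5: (6,1,2)
P 1-3 [J1]: (6,2,2)
link6: (7,2,2)
R 5-4 [J1]: (7,3,2)
P 2-6 [J1]: (7,4,2)
link7: (8,4,2)
PS 3-7 [J2]: (8,4,3)
Grübler: 3·7 − 2·4 − 3 = 10

M = 10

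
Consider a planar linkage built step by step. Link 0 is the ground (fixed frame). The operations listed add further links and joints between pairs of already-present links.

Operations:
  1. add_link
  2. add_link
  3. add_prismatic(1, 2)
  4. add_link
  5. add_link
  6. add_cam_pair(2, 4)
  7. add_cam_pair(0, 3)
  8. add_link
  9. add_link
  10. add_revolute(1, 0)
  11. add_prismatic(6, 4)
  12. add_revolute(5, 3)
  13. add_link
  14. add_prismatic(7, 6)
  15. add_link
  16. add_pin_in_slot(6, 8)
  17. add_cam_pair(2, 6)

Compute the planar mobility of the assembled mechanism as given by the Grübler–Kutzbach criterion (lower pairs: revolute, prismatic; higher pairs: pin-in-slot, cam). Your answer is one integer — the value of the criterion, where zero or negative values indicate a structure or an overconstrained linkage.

M = 10

L=1 J1=0 J2=0
add link → L=2 J1=0 J2=0
add link → L=3 J1=0 J2=0
P@1,2 dof=1 J1 → L=3 J1=1 J2=0
add link → L=4 J1=1 J2=0
add link → L=5 J1=1 J2=0
C@2,4 dof=2 J2 → L=5 J1=1 J2=1
C@0,3 dof=2 J2 → L=5 J1=1 J2=2
add link → L=6 J1=1 J2=2
add link → L=7 J1=1 J2=2
R@1,0 dof=1 J1 → L=7 J1=2 J2=2
P@6,4 dof=1 J1 → L=7 J1=3 J2=2
R@5,3 dof=1 J1 → L=7 J1=4 J2=2
add link → L=8 J1=4 J2=2
P@7,6 dof=1 J1 → L=8 J1=5 J2=2
add link → L=9 J1=5 J2=2
PS@6,8 dof=2 J2 → L=9 J1=5 J2=3
C@2,6 dof=2 J2 → L=9 J1=5 J2=4
M=3(L−1)−2J1−J2=3·8−2·5−4=10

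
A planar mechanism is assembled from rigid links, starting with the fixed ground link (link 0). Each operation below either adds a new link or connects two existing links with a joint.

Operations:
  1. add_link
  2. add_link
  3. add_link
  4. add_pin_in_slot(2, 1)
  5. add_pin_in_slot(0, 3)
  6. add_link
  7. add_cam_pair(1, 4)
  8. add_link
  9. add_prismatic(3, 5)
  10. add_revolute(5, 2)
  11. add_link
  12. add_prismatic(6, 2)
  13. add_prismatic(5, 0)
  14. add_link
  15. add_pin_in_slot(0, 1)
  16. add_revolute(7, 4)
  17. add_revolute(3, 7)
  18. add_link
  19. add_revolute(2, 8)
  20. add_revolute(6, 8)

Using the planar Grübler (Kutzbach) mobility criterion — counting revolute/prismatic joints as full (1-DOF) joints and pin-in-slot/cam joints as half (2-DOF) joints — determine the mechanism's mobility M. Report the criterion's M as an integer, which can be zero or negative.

M = 4

(L,J1,J2)=(1,0,0); link0 fixed
link1: (2,0,0)
link2: (3,0,0)
link3: (4,0,0)
PS 2-1 [J2]: (4,0,1)
PS 0-3 [J2]: (4,0,2)
link4: (5,0,2)
C 1-4 [J2]: (5,0,3)
link5: (6,0,3)
P 3-5 [J1]: (6,1,3)
R 5-2 [J1]: (6,2,3)
link6: (7,2,3)
P 6-2 [J1]: (7,3,3)
P 5-0 [J1]: (7,4,3)
link7: (8,4,3)
PS 0-1 [J2]: (8,4,4)
R 7-4 [J1]: (8,5,4)
R 3-7 [J1]: (8,6,4)
link8: (9,6,4)
R 2-8 [J1]: (9,7,4)
R 6-8 [J1]: (9,8,4)
Grübler: 3·8 − 2·8 − 4 = 4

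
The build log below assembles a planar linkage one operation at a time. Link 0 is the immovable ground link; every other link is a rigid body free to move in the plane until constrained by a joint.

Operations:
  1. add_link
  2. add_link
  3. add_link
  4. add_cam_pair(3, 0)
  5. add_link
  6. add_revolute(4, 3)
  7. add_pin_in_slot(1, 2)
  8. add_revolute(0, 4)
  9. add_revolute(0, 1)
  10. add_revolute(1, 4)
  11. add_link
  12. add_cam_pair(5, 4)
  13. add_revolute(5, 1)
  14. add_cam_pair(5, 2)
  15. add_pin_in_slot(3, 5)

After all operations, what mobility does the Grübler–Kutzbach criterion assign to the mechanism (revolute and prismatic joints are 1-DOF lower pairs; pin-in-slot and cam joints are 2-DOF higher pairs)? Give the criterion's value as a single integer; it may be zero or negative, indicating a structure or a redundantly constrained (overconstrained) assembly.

M = 0

L=1 J1=0 J2=0
add link → L=2 J1=0 J2=0
add link → L=3 J1=0 J2=0
add link → L=4 J1=0 J2=0
C@3,0 dof=2 J2 → L=4 J1=0 J2=1
add link → L=5 J1=0 J2=1
R@4,3 dof=1 J1 → L=5 J1=1 J2=1
PS@1,2 dof=2 J2 → L=5 J1=1 J2=2
R@0,4 dof=1 J1 → L=5 J1=2 J2=2
R@0,1 dof=1 J1 → L=5 J1=3 J2=2
R@1,4 dof=1 J1 → L=5 J1=4 J2=2
add link → L=6 J1=4 J2=2
C@5,4 dof=2 J2 → L=6 J1=4 J2=3
R@5,1 dof=1 J1 → L=6 J1=5 J2=3
C@5,2 dof=2 J2 → L=6 J1=5 J2=4
PS@3,5 dof=2 J2 → L=6 J1=5 J2=5
M=3(L−1)−2J1−J2=3·5−2·5−5=0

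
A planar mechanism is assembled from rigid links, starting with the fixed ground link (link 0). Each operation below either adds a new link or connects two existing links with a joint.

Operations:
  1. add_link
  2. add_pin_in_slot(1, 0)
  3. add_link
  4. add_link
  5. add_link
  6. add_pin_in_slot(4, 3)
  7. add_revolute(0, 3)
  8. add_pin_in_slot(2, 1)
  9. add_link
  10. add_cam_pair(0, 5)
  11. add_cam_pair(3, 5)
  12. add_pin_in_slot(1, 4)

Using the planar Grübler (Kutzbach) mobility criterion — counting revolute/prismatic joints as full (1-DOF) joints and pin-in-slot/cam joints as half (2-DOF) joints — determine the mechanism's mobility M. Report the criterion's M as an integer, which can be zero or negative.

ground; <1,0,0>
#1 <2,0,0>
PS:1↔0 J2 <2,0,1>
#2 <3,0,1>
#3 <4,0,1>
#4 <5,0,1>
PS:4↔3 J2 <5,0,2>
R:0↔3 J1 <5,1,2>
PS:2↔1 J2 <5,1,3>
#5 <6,1,3>
C:0↔5 J2 <6,1,4>
C:3↔5 J2 <6,1,5>
PS:1↔4 J2 <6,1,6>
3×5 − 2×1 − 1×6 = 7

M = 7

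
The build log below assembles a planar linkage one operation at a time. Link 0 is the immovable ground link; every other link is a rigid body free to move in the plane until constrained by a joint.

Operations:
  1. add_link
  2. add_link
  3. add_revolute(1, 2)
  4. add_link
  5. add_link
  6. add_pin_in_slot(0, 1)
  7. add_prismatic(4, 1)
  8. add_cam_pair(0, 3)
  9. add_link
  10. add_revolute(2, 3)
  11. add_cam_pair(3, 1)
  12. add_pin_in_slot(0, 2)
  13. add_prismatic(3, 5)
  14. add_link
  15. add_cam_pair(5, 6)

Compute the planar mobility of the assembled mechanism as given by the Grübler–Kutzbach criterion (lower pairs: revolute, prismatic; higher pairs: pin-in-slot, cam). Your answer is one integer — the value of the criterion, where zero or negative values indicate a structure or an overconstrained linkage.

M = 5

link 0 = ground. State L|J1|J2 = 1|0|0
+link1  2|0|0
+link2  3|0|0
R(1,2) f=1→J1  3|1|0
+link3  4|1|0
+link4  5|1|0
PS(0,1) f=2→J2  5|1|1
P(4,1) f=1→J1  5|2|1
C(0,3) f=2→J2  5|2|2
+link5  6|2|2
R(2,3) f=1→J1  6|3|2
C(3,1) f=2→J2  6|3|3
PS(0,2) f=2→J2  6|3|4
P(3,5) f=1→J1  6|4|4
+link6  7|4|4
C(5,6) f=2→J2  7|4|5
M = 3(7−1)−2·4−5 = 18−8−5 = 5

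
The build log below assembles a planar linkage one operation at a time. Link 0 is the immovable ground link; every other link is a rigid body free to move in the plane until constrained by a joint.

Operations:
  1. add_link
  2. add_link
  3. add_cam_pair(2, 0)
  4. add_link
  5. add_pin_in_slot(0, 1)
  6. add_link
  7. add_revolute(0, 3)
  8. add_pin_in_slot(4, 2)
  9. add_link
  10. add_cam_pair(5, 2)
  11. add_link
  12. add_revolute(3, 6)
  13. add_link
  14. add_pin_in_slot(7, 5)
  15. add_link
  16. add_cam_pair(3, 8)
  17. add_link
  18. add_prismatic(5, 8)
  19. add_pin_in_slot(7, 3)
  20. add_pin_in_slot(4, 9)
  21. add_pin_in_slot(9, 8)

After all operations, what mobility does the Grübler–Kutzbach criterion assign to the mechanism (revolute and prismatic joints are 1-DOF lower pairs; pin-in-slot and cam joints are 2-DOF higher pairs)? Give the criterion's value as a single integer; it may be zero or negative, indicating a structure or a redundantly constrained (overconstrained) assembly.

M = 12

link 0 = ground. State L|J1|J2 = 1|0|0
+link1  2|0|0
+link2  3|0|0
C(2,0) f=2→J2  3|0|1
+link3  4|0|1
PS(0,1) f=2→J2  4|0|2
+link4  5|0|2
R(0,3) f=1→J1  5|1|2
PS(4,2) f=2→J2  5|1|3
+link5  6|1|3
C(5,2) f=2→J2  6|1|4
+link6  7|1|4
R(3,6) f=1→J1  7|2|4
+link7  8|2|4
PS(7,5) f=2→J2  8|2|5
+link8  9|2|5
C(3,8) f=2→J2  9|2|6
+link9  10|2|6
P(5,8) f=1→J1  10|3|6
PS(7,3) f=2→J2  10|3|7
PS(4,9) f=2→J2  10|3|8
PS(9,8) f=2→J2  10|3|9
M = 3(10−1)−2·3−9 = 27−6−9 = 12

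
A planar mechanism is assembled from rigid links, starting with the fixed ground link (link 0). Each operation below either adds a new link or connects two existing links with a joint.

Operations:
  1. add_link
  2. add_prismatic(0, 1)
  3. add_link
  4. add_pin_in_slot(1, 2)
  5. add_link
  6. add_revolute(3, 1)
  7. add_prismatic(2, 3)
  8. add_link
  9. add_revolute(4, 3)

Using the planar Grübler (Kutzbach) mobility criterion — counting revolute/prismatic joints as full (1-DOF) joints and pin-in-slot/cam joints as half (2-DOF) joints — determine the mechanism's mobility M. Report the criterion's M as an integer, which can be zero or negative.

M = 3

[1;0;0] (link 0 is ground)
L+ [2;0;0]
P(0,1)∈J1 [2;1;0]
L+ [3;1;0]
PS(1,2)∈J2 [3;1;1]
L+ [4;1;1]
R(3,1)∈J1 [4;2;1]
P(2,3)∈J1 [4;3;1]
L+ [5;3;1]
R(4,3)∈J1 [5;4;1]
mobility = 12 − 8 − 1 = 3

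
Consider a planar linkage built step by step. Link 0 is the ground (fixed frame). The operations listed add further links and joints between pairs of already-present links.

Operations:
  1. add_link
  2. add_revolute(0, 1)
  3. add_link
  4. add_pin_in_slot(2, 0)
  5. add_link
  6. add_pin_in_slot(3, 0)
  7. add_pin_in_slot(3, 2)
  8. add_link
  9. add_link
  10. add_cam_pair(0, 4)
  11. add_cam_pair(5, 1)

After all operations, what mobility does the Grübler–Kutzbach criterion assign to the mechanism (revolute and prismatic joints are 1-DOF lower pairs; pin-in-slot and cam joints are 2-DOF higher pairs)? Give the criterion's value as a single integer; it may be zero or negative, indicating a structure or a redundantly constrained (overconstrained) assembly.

link 0 = ground. State L|J1|J2 = 1|0|0
+link1  2|0|0
R(0,1) f=1→J1  2|1|0
+link2  3|1|0
PS(2,0) f=2→J2  3|1|1
+link3  4|1|1
PS(3,0) f=2→J2  4|1|2
PS(3,2) f=2→J2  4|1|3
+link4  5|1|3
+link5  6|1|3
C(0,4) f=2→J2  6|1|4
C(5,1) f=2→J2  6|1|5
M = 3(6−1)−2·1−5 = 15−2−5 = 8

M = 8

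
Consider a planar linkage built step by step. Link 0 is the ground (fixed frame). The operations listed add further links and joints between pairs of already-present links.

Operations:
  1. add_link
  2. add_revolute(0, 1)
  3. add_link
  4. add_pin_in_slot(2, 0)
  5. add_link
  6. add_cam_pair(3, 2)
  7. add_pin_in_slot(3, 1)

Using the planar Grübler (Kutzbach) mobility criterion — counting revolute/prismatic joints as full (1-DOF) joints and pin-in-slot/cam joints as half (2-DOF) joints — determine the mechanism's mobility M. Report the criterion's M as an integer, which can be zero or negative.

(L,J1,J2)=(1,0,0); link0 fixed
link1: (2,0,0)
R 0-1 [J1]: (2,1,0)
link2: (3,1,0)
PS 2-0 [J2]: (3,1,1)
link3: (4,1,1)
C 3-2 [J2]: (4,1,2)
PS 3-1 [J2]: (4,1,3)
Grübler: 3·3 − 2·1 − 3 = 4

M = 4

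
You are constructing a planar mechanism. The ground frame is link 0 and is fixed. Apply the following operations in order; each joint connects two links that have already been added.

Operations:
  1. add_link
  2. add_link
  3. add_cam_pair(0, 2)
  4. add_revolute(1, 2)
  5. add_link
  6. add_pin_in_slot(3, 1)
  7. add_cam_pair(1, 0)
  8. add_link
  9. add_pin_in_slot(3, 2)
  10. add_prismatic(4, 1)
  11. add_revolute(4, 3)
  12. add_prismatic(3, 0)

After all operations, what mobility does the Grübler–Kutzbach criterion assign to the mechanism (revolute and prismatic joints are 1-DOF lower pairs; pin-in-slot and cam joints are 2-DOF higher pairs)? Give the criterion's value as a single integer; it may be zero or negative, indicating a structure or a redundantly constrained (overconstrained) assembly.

M = 0

ground; <1,0,0>
#1 <2,0,0>
#2 <3,0,0>
C:0↔2 J2 <3,0,1>
R:1↔2 J1 <3,1,1>
#3 <4,1,1>
PS:3↔1 J2 <4,1,2>
C:1↔0 J2 <4,1,3>
#4 <5,1,3>
PS:3↔2 J2 <5,1,4>
P:4↔1 J1 <5,2,4>
R:4↔3 J1 <5,3,4>
P:3↔0 J1 <5,4,4>
3×4 − 2×4 − 1×4 = 0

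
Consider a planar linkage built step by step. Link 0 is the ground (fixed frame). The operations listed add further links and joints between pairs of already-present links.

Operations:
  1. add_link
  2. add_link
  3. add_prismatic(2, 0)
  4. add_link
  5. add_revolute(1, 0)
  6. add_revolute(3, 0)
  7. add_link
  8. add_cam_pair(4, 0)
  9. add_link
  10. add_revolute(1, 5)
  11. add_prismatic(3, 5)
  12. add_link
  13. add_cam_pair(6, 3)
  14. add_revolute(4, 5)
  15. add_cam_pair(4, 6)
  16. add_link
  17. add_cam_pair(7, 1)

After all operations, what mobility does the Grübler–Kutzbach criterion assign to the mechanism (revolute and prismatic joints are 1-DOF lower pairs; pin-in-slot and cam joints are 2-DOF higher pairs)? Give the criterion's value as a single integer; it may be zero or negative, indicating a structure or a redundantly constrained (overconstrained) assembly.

(L,J1,J2)=(1,0,0); link0 fixed
link1: (2,0,0)
link2: (3,0,0)
P 2-0 [J1]: (3,1,0)
link3: (4,1,0)
R 1-0 [J1]: (4,2,0)
R 3-0 [J1]: (4,3,0)
link4: (5,3,0)
C 4-0 [J2]: (5,3,1)
link5: (6,3,1)
R 1-5 [J1]: (6,4,1)
P 3-5 [J1]: (6,5,1)
link6: (7,5,1)
C 6-3 [J2]: (7,5,2)
R 4-5 [J1]: (7,6,2)
C 4-6 [J2]: (7,6,3)
link7: (8,6,3)
C 7-1 [J2]: (8,6,4)
Grübler: 3·7 − 2·6 − 4 = 5

M = 5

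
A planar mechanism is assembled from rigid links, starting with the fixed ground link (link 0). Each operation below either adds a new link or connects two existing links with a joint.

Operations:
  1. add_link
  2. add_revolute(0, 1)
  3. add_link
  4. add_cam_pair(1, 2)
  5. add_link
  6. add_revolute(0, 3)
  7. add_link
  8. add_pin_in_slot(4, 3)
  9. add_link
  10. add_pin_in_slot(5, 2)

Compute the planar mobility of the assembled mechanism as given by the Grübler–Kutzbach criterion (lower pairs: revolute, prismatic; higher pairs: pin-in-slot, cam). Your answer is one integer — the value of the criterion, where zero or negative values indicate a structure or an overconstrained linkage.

M = 8

(L,J1,J2)=(1,0,0); link0 fixed
link1: (2,0,0)
R 0-1 [J1]: (2,1,0)
link2: (3,1,0)
C 1-2 [J2]: (3,1,1)
link3: (4,1,1)
R 0-3 [J1]: (4,2,1)
link4: (5,2,1)
PS 4-3 [J2]: (5,2,2)
link5: (6,2,2)
PS 5-2 [J2]: (6,2,3)
Grübler: 3·5 − 2·2 − 3 = 8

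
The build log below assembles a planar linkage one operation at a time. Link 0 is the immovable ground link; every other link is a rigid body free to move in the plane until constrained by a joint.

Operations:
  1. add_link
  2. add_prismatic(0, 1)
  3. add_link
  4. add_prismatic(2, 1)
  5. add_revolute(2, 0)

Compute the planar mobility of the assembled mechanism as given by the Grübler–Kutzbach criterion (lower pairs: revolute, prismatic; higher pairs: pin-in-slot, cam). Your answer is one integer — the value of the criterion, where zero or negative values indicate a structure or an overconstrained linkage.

M = 0

[1;0;0] (link 0 is ground)
L+ [2;0;0]
P(0,1)∈J1 [2;1;0]
L+ [3;1;0]
P(2,1)∈J1 [3;2;0]
R(2,0)∈J1 [3;3;0]
mobility = 6 − 6 − 0 = 0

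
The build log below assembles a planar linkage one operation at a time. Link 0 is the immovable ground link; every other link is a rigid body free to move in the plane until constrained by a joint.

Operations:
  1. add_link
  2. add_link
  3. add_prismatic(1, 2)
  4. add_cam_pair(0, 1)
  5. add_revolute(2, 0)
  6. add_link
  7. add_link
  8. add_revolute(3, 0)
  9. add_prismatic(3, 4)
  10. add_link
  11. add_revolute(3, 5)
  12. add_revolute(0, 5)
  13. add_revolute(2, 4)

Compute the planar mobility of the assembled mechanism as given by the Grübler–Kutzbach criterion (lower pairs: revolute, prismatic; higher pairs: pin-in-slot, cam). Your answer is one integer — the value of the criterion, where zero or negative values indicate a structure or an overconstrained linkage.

M = 0

(L,J1,J2)=(1,0,0); link0 fixed
link1: (2,0,0)
link2: (3,0,0)
P 1-2 [J1]: (3,1,0)
C 0-1 [J2]: (3,1,1)
R 2-0 [J1]: (3,2,1)
link3: (4,2,1)
link4: (5,2,1)
R 3-0 [J1]: (5,3,1)
P 3-4 [J1]: (5,4,1)
link5: (6,4,1)
R 3-5 [J1]: (6,5,1)
R 0-5 [J1]: (6,6,1)
R 2-4 [J1]: (6,7,1)
Grübler: 3·5 − 2·7 − 1 = 0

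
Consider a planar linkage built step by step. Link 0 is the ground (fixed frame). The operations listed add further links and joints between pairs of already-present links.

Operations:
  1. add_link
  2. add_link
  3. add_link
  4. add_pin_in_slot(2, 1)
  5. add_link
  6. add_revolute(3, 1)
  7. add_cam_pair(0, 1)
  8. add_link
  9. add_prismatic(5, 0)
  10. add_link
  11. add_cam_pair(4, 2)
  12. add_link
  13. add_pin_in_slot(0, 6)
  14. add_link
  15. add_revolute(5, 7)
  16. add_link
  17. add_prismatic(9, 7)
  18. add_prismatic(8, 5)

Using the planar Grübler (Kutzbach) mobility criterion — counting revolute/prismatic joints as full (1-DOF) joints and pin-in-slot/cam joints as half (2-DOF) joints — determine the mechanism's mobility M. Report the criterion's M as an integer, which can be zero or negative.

L=1 J1=0 J2=0
add link → L=2 J1=0 J2=0
add link → L=3 J1=0 J2=0
add link → L=4 J1=0 J2=0
PS@2,1 dof=2 J2 → L=4 J1=0 J2=1
add link → L=5 J1=0 J2=1
R@3,1 dof=1 J1 → L=5 J1=1 J2=1
C@0,1 dof=2 J2 → L=5 J1=1 J2=2
add link → L=6 J1=1 J2=2
P@5,0 dof=1 J1 → L=6 J1=2 J2=2
add link → L=7 J1=2 J2=2
C@4,2 dof=2 J2 → L=7 J1=2 J2=3
add link → L=8 J1=2 J2=3
PS@0,6 dof=2 J2 → L=8 J1=2 J2=4
add link → L=9 J1=2 J2=4
R@5,7 dof=1 J1 → L=9 J1=3 J2=4
add link → L=10 J1=3 J2=4
P@9,7 dof=1 J1 → L=10 J1=4 J2=4
P@8,5 dof=1 J1 → L=10 J1=5 J2=4
M=3(L−1)−2J1−J2=3·9−2·5−4=13

M = 13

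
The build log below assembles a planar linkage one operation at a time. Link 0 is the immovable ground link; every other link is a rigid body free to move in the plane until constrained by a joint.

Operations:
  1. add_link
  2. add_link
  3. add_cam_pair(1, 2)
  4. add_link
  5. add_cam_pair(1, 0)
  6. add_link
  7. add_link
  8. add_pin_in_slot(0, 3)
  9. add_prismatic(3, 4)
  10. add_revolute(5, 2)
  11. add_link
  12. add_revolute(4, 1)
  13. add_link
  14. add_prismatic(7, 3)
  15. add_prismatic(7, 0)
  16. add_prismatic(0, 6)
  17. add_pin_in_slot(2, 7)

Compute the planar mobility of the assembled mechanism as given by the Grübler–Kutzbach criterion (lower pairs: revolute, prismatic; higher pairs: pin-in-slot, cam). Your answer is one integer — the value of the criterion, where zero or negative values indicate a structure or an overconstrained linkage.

ground; <1,0,0>
#1 <2,0,0>
#2 <3,0,0>
C:1↔2 J2 <3,0,1>
#3 <4,0,1>
C:1↔0 J2 <4,0,2>
#4 <5,0,2>
#5 <6,0,2>
PS:0↔3 J2 <6,0,3>
P:3↔4 J1 <6,1,3>
R:5↔2 J1 <6,2,3>
#6 <7,2,3>
R:4↔1 J1 <7,3,3>
#7 <8,3,3>
P:7↔3 J1 <8,4,3>
P:7↔0 J1 <8,5,3>
P:0↔6 J1 <8,6,3>
PS:2↔7 J2 <8,6,4>
3×7 − 2×6 − 1×4 = 5

M = 5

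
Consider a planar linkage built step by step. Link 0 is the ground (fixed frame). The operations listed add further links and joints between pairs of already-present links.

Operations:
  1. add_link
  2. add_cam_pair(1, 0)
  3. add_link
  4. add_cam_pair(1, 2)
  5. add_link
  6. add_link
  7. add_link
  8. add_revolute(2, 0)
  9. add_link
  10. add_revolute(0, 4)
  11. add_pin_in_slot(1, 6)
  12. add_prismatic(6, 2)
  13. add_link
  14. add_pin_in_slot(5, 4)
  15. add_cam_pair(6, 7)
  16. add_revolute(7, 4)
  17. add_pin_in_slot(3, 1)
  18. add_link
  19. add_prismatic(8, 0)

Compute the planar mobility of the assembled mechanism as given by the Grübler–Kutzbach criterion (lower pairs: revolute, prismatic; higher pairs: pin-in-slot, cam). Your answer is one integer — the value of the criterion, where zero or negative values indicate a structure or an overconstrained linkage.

M = 8

L=1 J1=0 J2=0
add link → L=2 J1=0 J2=0
C@1,0 dof=2 J2 → L=2 J1=0 J2=1
add link → L=3 J1=0 J2=1
C@1,2 dof=2 J2 → L=3 J1=0 J2=2
add link → L=4 J1=0 J2=2
add link → L=5 J1=0 J2=2
add link → L=6 J1=0 J2=2
R@2,0 dof=1 J1 → L=6 J1=1 J2=2
add link → L=7 J1=1 J2=2
R@0,4 dof=1 J1 → L=7 J1=2 J2=2
PS@1,6 dof=2 J2 → L=7 J1=2 J2=3
P@6,2 dof=1 J1 → L=7 J1=3 J2=3
add link → L=8 J1=3 J2=3
PS@5,4 dof=2 J2 → L=8 J1=3 J2=4
C@6,7 dof=2 J2 → L=8 J1=3 J2=5
R@7,4 dof=1 J1 → L=8 J1=4 J2=5
PS@3,1 dof=2 J2 → L=8 J1=4 J2=6
add link → L=9 J1=4 J2=6
P@8,0 dof=1 J1 → L=9 J1=5 J2=6
M=3(L−1)−2J1−J2=3·8−2·5−6=8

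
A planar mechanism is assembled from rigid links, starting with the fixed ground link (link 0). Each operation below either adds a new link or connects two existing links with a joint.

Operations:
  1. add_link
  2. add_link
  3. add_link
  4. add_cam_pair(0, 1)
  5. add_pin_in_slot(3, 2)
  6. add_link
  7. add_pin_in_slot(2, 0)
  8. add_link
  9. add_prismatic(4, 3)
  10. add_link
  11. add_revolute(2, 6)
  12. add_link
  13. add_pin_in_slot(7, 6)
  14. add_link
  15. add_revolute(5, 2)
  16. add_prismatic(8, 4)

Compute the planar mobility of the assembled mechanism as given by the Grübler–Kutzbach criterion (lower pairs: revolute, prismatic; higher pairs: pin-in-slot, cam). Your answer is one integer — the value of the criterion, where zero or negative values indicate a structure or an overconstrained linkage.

L=1 J1=0 J2=0
add link → L=2 J1=0 J2=0
add link → L=3 J1=0 J2=0
add link → L=4 J1=0 J2=0
C@0,1 dof=2 J2 → L=4 J1=0 J2=1
PS@3,2 dof=2 J2 → L=4 J1=0 J2=2
add link → L=5 J1=0 J2=2
PS@2,0 dof=2 J2 → L=5 J1=0 J2=3
add link → L=6 J1=0 J2=3
P@4,3 dof=1 J1 → L=6 J1=1 J2=3
add link → L=7 J1=1 J2=3
R@2,6 dof=1 J1 → L=7 J1=2 J2=3
add link → L=8 J1=2 J2=3
PS@7,6 dof=2 J2 → L=8 J1=2 J2=4
add link → L=9 J1=2 J2=4
R@5,2 dof=1 J1 → L=9 J1=3 J2=4
P@8,4 dof=1 J1 → L=9 J1=4 J2=4
M=3(L−1)−2J1−J2=3·8−2·4−4=12

M = 12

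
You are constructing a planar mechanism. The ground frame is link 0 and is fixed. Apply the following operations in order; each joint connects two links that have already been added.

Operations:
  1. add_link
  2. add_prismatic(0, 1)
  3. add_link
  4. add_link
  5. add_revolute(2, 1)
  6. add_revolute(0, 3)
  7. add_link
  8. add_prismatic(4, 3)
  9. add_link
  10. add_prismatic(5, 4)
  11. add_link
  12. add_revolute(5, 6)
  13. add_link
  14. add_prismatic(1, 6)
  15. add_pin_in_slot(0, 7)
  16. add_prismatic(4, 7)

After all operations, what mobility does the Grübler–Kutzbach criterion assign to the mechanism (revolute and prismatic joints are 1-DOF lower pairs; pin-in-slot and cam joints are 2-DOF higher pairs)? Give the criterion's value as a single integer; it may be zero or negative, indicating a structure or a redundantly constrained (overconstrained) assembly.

L=1 J1=0 J2=0
add link → L=2 J1=0 J2=0
P@0,1 dof=1 J1 → L=2 J1=1 J2=0
add link → L=3 J1=1 J2=0
add link → L=4 J1=1 J2=0
R@2,1 dof=1 J1 → L=4 J1=2 J2=0
R@0,3 dof=1 J1 → L=4 J1=3 J2=0
add link → L=5 J1=3 J2=0
P@4,3 dof=1 J1 → L=5 J1=4 J2=0
add link → L=6 J1=4 J2=0
P@5,4 dof=1 J1 → L=6 J1=5 J2=0
add link → L=7 J1=5 J2=0
R@5,6 dof=1 J1 → L=7 J1=6 J2=0
add link → L=8 J1=6 J2=0
P@1,6 dof=1 J1 → L=8 J1=7 J2=0
PS@0,7 dof=2 J2 → L=8 J1=7 J2=1
P@4,7 dof=1 J1 → L=8 J1=8 J2=1
M=3(L−1)−2J1−J2=3·7−2·8−1=4

M = 4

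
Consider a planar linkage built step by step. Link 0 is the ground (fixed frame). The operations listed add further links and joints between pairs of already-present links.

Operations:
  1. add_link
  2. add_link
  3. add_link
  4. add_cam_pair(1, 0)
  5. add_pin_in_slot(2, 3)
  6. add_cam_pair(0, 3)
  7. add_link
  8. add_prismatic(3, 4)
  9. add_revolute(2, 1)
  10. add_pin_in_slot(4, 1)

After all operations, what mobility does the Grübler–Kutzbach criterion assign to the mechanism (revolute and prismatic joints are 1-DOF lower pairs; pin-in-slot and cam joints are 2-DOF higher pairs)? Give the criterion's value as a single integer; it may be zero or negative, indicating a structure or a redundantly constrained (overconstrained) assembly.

L=1 J1=0 J2=0
add link → L=2 J1=0 J2=0
add link → L=3 J1=0 J2=0
add link → L=4 J1=0 J2=0
C@1,0 dof=2 J2 → L=4 J1=0 J2=1
PS@2,3 dof=2 J2 → L=4 J1=0 J2=2
C@0,3 dof=2 J2 → L=4 J1=0 J2=3
add link → L=5 J1=0 J2=3
P@3,4 dof=1 J1 → L=5 J1=1 J2=3
R@2,1 dof=1 J1 → L=5 J1=2 J2=3
PS@4,1 dof=2 J2 → L=5 J1=2 J2=4
M=3(L−1)−2J1−J2=3·4−2·2−4=4

M = 4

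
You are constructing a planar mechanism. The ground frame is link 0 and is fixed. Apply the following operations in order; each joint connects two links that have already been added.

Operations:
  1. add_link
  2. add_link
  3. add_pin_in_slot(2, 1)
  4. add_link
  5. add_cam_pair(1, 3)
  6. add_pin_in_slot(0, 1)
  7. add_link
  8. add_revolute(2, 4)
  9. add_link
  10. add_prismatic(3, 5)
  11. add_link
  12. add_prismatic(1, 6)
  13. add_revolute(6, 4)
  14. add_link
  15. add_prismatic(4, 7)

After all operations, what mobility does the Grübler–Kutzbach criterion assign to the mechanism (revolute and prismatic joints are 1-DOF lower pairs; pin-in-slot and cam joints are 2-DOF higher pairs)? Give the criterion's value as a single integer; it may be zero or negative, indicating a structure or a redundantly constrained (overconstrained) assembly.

M = 8

ground; <1,0,0>
#1 <2,0,0>
#2 <3,0,0>
PS:2↔1 J2 <3,0,1>
#3 <4,0,1>
C:1↔3 J2 <4,0,2>
PS:0↔1 J2 <4,0,3>
#4 <5,0,3>
R:2↔4 J1 <5,1,3>
#5 <6,1,3>
P:3↔5 J1 <6,2,3>
#6 <7,2,3>
P:1↔6 J1 <7,3,3>
R:6↔4 J1 <7,4,3>
#7 <8,4,3>
P:4↔7 J1 <8,5,3>
3×7 − 2×5 − 1×3 = 8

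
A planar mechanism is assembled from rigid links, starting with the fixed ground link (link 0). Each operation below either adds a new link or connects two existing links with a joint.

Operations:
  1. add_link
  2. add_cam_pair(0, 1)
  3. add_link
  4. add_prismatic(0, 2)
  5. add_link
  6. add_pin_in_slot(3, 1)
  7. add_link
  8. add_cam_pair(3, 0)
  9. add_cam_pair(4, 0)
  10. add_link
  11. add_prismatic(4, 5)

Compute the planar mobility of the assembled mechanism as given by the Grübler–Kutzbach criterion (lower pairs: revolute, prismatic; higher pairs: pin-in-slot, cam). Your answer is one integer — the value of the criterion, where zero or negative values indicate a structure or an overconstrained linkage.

(L,J1,J2)=(1,0,0); link0 fixed
link1: (2,0,0)
C 0-1 [J2]: (2,0,1)
link2: (3,0,1)
P 0-2 [J1]: (3,1,1)
link3: (4,1,1)
PS 3-1 [J2]: (4,1,2)
link4: (5,1,2)
C 3-0 [J2]: (5,1,3)
C 4-0 [J2]: (5,1,4)
link5: (6,1,4)
P 4-5 [J1]: (6,2,4)
Grübler: 3·5 − 2·2 − 4 = 7

M = 7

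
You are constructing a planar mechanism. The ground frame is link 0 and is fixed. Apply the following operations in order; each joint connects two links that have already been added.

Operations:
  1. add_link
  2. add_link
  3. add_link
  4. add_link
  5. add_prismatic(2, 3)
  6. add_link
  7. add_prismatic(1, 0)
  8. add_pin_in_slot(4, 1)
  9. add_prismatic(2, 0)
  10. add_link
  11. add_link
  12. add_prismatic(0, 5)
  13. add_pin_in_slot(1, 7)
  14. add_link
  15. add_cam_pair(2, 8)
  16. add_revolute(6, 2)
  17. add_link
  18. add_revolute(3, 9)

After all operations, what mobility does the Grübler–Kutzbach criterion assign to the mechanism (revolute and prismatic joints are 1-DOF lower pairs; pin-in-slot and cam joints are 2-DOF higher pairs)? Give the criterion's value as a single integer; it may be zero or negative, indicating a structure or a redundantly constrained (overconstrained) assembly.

[1;0;0] (link 0 is ground)
L+ [2;0;0]
L+ [3;0;0]
L+ [4;0;0]
L+ [5;0;0]
P(2,3)∈J1 [5;1;0]
L+ [6;1;0]
P(1,0)∈J1 [6;2;0]
PS(4,1)∈J2 [6;2;1]
P(2,0)∈J1 [6;3;1]
L+ [7;3;1]
L+ [8;3;1]
P(0,5)∈J1 [8;4;1]
PS(1,7)∈J2 [8;4;2]
L+ [9;4;2]
C(2,8)∈J2 [9;4;3]
R(6,2)∈J1 [9;5;3]
L+ [10;5;3]
R(3,9)∈J1 [10;6;3]
mobility = 27 − 12 − 3 = 12

M = 12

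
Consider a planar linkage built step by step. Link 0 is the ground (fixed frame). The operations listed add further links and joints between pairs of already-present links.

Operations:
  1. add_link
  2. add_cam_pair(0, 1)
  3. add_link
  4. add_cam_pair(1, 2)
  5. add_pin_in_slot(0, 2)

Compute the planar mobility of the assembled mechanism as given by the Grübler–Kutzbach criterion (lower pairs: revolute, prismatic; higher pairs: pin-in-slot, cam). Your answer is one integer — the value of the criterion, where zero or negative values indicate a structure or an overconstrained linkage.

M = 3

link 0 = ground. State L|J1|J2 = 1|0|0
+link1  2|0|0
C(0,1) f=2→J2  2|0|1
+link2  3|0|1
C(1,2) f=2→J2  3|0|2
PS(0,2) f=2→J2  3|0|3
M = 3(3−1)−2·0−3 = 6−0−3 = 3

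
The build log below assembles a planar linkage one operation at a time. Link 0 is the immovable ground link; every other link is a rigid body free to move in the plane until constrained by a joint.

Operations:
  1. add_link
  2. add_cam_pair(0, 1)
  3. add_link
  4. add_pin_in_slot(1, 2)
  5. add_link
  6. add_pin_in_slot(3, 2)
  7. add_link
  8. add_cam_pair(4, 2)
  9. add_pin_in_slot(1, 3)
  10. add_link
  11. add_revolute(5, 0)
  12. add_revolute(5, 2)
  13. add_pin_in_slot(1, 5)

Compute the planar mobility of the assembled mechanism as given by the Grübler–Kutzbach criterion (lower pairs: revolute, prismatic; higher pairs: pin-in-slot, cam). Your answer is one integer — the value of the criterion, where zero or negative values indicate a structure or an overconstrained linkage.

M = 5

L=1 J1=0 J2=0
add link → L=2 J1=0 J2=0
C@0,1 dof=2 J2 → L=2 J1=0 J2=1
add link → L=3 J1=0 J2=1
PS@1,2 dof=2 J2 → L=3 J1=0 J2=2
add link → L=4 J1=0 J2=2
PS@3,2 dof=2 J2 → L=4 J1=0 J2=3
add link → L=5 J1=0 J2=3
C@4,2 dof=2 J2 → L=5 J1=0 J2=4
PS@1,3 dof=2 J2 → L=5 J1=0 J2=5
add link → L=6 J1=0 J2=5
R@5,0 dof=1 J1 → L=6 J1=1 J2=5
R@5,2 dof=1 J1 → L=6 J1=2 J2=5
PS@1,5 dof=2 J2 → L=6 J1=2 J2=6
M=3(L−1)−2J1−J2=3·5−2·2−6=5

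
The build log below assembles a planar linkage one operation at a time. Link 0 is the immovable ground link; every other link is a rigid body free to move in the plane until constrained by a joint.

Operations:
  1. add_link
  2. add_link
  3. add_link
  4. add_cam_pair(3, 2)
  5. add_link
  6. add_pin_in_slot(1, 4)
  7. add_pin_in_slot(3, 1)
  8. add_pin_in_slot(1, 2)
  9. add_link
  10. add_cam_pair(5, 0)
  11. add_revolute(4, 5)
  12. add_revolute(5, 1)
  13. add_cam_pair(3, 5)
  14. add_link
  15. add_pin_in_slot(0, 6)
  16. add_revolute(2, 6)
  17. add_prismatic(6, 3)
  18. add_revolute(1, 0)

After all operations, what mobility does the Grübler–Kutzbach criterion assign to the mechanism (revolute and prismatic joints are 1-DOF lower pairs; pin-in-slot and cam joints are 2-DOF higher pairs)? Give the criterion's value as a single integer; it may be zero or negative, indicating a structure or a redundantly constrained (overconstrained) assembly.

L=1 J1=0 J2=0
add link → L=2 J1=0 J2=0
add link → L=3 J1=0 J2=0
add link → L=4 J1=0 J2=0
C@3,2 dof=2 J2 → L=4 J1=0 J2=1
add link → L=5 J1=0 J2=1
PS@1,4 dof=2 J2 → L=5 J1=0 J2=2
PS@3,1 dof=2 J2 → L=5 J1=0 J2=3
PS@1,2 dof=2 J2 → L=5 J1=0 J2=4
add link → L=6 J1=0 J2=4
C@5,0 dof=2 J2 → L=6 J1=0 J2=5
R@4,5 dof=1 J1 → L=6 J1=1 J2=5
R@5,1 dof=1 J1 → L=6 J1=2 J2=5
C@3,5 dof=2 J2 → L=6 J1=2 J2=6
add link → L=7 J1=2 J2=6
PS@0,6 dof=2 J2 → L=7 J1=2 J2=7
R@2,6 dof=1 J1 → L=7 J1=3 J2=7
P@6,3 dof=1 J1 → L=7 J1=4 J2=7
R@1,0 dof=1 J1 → L=7 J1=5 J2=7
M=3(L−1)−2J1−J2=3·6−2·5−7=1

M = 1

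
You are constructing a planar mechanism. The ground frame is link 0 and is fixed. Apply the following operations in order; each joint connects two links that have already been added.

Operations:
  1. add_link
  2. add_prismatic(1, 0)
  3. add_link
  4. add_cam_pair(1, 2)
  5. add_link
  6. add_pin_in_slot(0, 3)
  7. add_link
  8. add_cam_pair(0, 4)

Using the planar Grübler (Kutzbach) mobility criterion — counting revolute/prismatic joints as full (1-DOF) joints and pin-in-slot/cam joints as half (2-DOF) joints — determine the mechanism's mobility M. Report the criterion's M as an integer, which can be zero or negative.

link 0 = ground. State L|J1|J2 = 1|0|0
+link1  2|0|0
P(1,0) f=1→J1  2|1|0
+link2  3|1|0
C(1,2) f=2→J2  3|1|1
+link3  4|1|1
PS(0,3) f=2→J2  4|1|2
+link4  5|1|2
C(0,4) f=2→J2  5|1|3
M = 3(5−1)−2·1−3 = 12−2−3 = 7

M = 7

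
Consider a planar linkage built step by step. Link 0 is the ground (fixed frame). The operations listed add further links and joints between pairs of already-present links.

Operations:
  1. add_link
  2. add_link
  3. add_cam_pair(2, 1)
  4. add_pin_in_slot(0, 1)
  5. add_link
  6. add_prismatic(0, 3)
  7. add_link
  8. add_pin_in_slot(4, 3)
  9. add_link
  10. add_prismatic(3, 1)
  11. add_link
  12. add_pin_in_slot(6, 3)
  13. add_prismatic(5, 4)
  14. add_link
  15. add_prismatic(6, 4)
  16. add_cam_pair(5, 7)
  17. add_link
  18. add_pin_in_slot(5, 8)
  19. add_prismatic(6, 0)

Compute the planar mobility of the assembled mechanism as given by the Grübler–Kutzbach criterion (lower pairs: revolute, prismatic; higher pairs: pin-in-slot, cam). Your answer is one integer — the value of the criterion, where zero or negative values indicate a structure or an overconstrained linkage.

M = 8

link 0 = ground. State L|J1|J2 = 1|0|0
+link1  2|0|0
+link2  3|0|0
C(2,1) f=2→J2  3|0|1
PS(0,1) f=2→J2  3|0|2
+link3  4|0|2
P(0,3) f=1→J1  4|1|2
+link4  5|1|2
PS(4,3) f=2→J2  5|1|3
+link5  6|1|3
P(3,1) f=1→J1  6|2|3
+link6  7|2|3
PS(6,3) f=2→J2  7|2|4
P(5,4) f=1→J1  7|3|4
+link7  8|3|4
P(6,4) f=1→J1  8|4|4
C(5,7) f=2→J2  8|4|5
+link8  9|4|5
PS(5,8) f=2→J2  9|4|6
P(6,0) f=1→J1  9|5|6
M = 3(9−1)−2·5−6 = 24−10−6 = 8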